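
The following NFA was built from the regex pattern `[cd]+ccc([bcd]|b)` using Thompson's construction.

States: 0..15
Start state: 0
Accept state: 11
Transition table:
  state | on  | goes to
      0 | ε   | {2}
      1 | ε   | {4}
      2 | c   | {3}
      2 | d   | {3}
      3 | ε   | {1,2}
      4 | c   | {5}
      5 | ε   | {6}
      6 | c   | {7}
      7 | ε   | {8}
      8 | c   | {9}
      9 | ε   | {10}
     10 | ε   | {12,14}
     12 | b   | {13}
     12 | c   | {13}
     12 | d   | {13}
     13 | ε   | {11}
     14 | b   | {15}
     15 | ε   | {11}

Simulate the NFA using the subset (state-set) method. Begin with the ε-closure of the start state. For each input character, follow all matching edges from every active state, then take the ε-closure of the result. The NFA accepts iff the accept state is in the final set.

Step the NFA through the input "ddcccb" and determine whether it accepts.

S₀ = ε-closure({0}) = {0,2}
'd' @ 1: {1,2,3,4}
'd' @ 2: {1,2,3,4}
'c' @ 3: {1,2,3,4,5,6}
'c' @ 4: {1,2,3,4,5,6,7,8}
'c' @ 5: {1,2,3,4,5,6,7,8,9,10,12,14}
'b' @ 6: {11,13,15}  [accepting]
end set {11,13,15} — state 11 in

Answer: ACCEPT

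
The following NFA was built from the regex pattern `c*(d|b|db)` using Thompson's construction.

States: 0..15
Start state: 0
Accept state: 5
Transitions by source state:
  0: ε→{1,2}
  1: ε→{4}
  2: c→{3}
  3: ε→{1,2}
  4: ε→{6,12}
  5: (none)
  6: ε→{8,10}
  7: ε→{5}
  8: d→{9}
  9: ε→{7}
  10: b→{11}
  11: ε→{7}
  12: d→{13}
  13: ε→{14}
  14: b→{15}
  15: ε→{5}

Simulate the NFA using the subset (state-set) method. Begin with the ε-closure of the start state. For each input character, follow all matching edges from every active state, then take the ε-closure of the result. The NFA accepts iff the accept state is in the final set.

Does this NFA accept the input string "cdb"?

initial (ε-close {0}): {0,1,2,4,6,8,10,12}
'c' @ 1: {1,2,3,4,6,8,10,12}
'd' @ 2: {5,7,9,13,14}  [accepting]
'b' @ 3: {5,15}  [accepting]
after full input: {5,15}  (accept=5 in)

Answer: ACCEPT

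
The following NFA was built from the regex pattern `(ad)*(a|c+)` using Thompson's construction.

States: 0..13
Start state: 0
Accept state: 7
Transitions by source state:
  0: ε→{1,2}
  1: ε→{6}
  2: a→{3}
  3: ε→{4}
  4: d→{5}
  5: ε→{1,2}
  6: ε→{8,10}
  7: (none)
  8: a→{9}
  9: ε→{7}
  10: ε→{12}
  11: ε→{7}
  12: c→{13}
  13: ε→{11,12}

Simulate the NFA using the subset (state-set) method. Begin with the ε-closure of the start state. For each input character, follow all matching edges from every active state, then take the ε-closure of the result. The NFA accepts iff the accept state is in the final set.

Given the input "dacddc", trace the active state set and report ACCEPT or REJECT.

start: ε-closure({0}) = {0,1,2,6,8,10,12}
'd' @ 1: {}  — state set empty
rest 'acddc' ignored (set empty)
after full input: {}  (accept=7 not in)

Answer: REJECT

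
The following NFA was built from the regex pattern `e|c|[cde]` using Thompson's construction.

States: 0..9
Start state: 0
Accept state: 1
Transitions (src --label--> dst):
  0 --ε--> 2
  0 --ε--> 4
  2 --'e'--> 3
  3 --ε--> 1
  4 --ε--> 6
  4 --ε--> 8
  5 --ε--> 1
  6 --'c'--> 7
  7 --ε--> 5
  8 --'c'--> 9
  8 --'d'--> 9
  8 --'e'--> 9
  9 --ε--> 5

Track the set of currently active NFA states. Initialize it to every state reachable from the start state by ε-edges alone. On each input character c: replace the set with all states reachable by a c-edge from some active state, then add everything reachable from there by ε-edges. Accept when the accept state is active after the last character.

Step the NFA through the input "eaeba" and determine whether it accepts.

start: ε-closure({0}) = {0,2,4,6,8}
'e' @ 1: {1,3,5,9}  (accept∈set)
'a' @ 2: {}  — state set empty
rest 'eba' ignored (set empty)
final: {}; accept 1 not in set

Answer: REJECT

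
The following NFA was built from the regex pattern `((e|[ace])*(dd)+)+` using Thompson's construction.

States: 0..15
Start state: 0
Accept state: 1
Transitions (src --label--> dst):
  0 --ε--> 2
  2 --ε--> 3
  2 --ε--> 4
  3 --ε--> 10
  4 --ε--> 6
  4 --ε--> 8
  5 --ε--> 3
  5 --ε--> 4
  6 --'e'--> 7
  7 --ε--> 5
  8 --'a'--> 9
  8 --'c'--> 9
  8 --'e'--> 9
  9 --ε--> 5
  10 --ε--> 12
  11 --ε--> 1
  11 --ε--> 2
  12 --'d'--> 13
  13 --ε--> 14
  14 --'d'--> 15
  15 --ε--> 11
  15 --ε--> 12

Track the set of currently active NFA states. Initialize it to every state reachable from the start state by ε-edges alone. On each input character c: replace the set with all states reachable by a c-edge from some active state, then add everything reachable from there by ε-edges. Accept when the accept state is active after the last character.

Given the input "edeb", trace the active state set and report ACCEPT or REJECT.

Answer: REJECT

Steps:
S₀ = ε-closure({0}) = {0,2,3,4,6,8,10,12}
'e' @ 1: {3,4,5,6,7,8,9,10,12}
'd' @ 2: {13,14}
'e' @ 3: {}  — dead — no transitions
rest 'b' ignored (set empty)
after full input: {}  (accept=1 not in)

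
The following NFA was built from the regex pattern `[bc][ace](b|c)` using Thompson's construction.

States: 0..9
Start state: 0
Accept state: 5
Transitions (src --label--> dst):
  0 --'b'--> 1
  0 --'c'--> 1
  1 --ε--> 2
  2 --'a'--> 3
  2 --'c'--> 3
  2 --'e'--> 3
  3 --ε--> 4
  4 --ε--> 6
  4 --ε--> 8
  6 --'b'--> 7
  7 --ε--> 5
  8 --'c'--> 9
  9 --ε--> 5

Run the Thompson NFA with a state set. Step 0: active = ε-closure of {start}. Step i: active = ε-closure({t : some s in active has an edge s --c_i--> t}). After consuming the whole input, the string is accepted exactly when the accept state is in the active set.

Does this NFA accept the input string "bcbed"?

initial (ε-close {0}): {0}
'b' @ 1: {1,2}
'c' @ 2: {3,4,6,8}
'b' @ 3: {5,7}  ✓accept
'e' @ 4: {}  — no active states
rest 'd' ignored (set empty)
final: {}; accept 5 not in set

Answer: REJECT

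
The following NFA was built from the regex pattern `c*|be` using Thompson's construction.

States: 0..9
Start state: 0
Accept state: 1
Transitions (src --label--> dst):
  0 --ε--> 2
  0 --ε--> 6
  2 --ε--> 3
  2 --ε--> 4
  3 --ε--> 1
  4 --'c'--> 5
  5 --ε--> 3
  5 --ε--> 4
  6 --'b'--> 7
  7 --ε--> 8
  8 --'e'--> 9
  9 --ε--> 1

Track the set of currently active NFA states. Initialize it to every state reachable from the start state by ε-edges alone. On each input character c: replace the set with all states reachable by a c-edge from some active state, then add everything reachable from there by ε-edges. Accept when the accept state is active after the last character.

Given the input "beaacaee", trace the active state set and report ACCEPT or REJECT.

Answer: REJECT

Steps:
S₀ = ε-closure({0}) = {0,1,2,3,4,6}
'b' @ 1: {7,8}
'e' @ 2: {1,9}  ✓accept
'a' @ 3: {}  — state set empty
rest 'acaee' ignored (set empty)
end set {} — state 1 not in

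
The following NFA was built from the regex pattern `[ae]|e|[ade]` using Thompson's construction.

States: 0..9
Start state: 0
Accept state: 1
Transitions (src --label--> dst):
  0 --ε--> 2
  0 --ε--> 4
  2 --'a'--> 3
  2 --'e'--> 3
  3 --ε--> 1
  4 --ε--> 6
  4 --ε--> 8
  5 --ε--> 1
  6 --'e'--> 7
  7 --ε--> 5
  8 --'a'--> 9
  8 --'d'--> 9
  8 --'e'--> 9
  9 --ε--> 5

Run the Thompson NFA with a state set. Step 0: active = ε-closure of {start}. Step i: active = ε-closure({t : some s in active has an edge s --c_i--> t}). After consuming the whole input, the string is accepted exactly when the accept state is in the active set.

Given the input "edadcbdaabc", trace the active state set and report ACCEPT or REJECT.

start: ε-closure({0}) = {0,2,4,6,8}
'e' @ 1: {1,3,5,7,9}  (accept∈set)
'd' @ 2: {}  — dead — no transitions
rest 'adcbdaabc' ignored (set empty)
final: {}; accept 1 not in set

Answer: REJECT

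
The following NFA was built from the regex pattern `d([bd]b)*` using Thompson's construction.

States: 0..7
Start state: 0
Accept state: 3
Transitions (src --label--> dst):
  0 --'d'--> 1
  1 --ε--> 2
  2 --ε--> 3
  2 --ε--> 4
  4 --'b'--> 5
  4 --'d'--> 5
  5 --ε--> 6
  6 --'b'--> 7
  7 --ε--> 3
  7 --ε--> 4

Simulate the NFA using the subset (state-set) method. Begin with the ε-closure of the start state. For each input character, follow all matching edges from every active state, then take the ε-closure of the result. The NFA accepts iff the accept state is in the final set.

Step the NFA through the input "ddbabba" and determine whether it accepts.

S₀ = ε-closure({0}) = {0}
'd' @ 1: {1,2,3,4}  (accept∈set)
'd' @ 2: {5,6}
'b' @ 3: {3,4,7}  (accept∈set)
'a' @ 4: {}  — no active states
rest 'bba' ignored (set empty)
final: {}; accept 3 not in set

Answer: REJECT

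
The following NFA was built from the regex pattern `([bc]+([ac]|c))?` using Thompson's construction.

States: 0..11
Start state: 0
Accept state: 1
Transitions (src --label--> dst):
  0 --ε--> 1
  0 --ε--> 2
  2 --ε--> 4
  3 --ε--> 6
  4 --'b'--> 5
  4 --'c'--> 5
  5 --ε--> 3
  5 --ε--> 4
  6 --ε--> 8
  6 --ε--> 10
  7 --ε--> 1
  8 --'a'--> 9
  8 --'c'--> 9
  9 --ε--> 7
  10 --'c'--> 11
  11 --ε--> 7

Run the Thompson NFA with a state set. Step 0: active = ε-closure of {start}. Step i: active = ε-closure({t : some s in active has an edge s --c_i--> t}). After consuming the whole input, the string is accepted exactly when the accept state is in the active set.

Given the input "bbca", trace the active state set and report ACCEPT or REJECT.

initial (ε-close {0}): {0,1,2,4}
'b' @ 1: {3,4,5,6,8,10}
'b' @ 2: {3,4,5,6,8,10}
'c' @ 3: {1,3,4,5,6,7,8,9,10,11}  [accepting]
'a' @ 4: {1,7,9}  [accepting]
end set {1,7,9} — state 1 in

Answer: ACCEPT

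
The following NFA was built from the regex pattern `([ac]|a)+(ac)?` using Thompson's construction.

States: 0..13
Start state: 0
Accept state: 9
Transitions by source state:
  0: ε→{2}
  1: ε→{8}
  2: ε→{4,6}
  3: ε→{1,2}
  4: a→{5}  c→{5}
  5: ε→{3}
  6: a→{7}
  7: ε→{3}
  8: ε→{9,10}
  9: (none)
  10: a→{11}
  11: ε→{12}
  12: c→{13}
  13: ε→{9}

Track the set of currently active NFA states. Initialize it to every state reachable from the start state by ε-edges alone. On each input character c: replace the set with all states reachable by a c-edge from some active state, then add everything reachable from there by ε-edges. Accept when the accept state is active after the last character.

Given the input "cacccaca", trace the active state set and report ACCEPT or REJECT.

start: ε-closure({0}) = {0,2,4,6}
'c' @ 1: {1,2,3,4,5,6,8,9,10}  [accepting]
'a' @ 2: {1,2,3,4,5,6,7,8,9,10,11,12}  [accepting]
'c' @ 3: {1,2,3,4,5,6,8,9,10,13}  [accepting]
'c' @ 4: {1,2,3,4,5,6,8,9,10}  [accepting]
'c' @ 5: {1,2,3,4,5,6,8,9,10}  [accepting]
'a' @ 6: {1,2,3,4,5,6,7,8,9,10,11,12}  [accepting]
'c' @ 7: {1,2,3,4,5,6,8,9,10,13}  [accepting]
'a' @ 8: {1,2,3,4,5,6,7,8,9,10,11,12}  [accepting]
after full input: {1,2,3,4,5,6,7,8,9,10,11,12}  (accept=9 in)

Answer: ACCEPT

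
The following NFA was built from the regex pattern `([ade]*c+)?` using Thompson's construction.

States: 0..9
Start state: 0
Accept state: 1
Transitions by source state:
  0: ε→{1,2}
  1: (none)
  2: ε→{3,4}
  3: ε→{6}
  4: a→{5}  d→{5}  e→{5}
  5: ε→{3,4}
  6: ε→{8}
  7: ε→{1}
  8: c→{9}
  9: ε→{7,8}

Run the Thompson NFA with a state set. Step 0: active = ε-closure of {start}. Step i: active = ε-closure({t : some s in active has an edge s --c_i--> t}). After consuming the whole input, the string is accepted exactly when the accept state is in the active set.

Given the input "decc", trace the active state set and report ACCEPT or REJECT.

Answer: ACCEPT

Derivation:
initial (ε-close {0}): {0,1,2,3,4,6,8}
'd' @ 1: {3,4,5,6,8}
'e' @ 2: {3,4,5,6,8}
'c' @ 3: {1,7,8,9}  (accept∈set)
'c' @ 4: {1,7,8,9}  (accept∈set)
after full input: {1,7,8,9}  (accept=1 in)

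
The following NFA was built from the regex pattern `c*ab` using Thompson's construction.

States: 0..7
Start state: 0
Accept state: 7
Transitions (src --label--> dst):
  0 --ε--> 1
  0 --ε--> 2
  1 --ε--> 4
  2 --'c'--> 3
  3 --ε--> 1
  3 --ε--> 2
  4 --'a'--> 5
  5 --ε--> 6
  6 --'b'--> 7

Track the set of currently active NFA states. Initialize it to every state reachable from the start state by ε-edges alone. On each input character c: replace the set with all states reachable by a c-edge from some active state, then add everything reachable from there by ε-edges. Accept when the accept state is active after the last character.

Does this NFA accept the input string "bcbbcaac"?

Answer: REJECT

Derivation:
start: ε-closure({0}) = {0,1,2,4}
'b' @ 1: {}  — dead — no transitions
rest 'cbbcaac' ignored (set empty)
end set {} — state 7 not in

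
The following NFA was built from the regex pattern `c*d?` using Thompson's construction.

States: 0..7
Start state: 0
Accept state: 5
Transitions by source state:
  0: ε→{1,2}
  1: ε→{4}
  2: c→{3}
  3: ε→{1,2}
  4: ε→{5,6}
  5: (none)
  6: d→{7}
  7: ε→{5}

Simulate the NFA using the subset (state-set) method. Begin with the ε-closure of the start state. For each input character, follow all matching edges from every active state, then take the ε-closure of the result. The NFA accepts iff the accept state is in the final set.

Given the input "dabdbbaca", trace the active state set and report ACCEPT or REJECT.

initial (ε-close {0}): {0,1,2,4,5,6}
'd' @ 1: {5,7}  [accepting]
'a' @ 2: {}  — state set empty
rest 'bdbbaca' ignored (set empty)
after full input: {}  (accept=5 not in)

Answer: REJECT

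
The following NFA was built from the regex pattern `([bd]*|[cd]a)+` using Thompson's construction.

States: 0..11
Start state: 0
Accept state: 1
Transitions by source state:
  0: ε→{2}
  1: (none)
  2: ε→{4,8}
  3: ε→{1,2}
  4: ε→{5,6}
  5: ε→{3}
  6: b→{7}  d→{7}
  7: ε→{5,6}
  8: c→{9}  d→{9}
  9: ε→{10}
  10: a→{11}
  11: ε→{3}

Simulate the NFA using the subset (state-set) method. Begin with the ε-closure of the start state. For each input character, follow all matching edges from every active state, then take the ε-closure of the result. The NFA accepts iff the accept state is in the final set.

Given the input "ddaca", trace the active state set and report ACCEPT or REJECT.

initial (ε-close {0}): {0,1,2,3,4,5,6,8}
'd' @ 1: {1,2,3,4,5,6,7,8,9,10}  ✓accept
'd' @ 2: {1,2,3,4,5,6,7,8,9,10}  ✓accept
'a' @ 3: {1,2,3,4,5,6,8,11}  ✓accept
'c' @ 4: {9,10}
'a' @ 5: {1,2,3,4,5,6,8,11}  ✓accept
end set {1,2,3,4,5,6,8,11} — state 1 in

Answer: ACCEPT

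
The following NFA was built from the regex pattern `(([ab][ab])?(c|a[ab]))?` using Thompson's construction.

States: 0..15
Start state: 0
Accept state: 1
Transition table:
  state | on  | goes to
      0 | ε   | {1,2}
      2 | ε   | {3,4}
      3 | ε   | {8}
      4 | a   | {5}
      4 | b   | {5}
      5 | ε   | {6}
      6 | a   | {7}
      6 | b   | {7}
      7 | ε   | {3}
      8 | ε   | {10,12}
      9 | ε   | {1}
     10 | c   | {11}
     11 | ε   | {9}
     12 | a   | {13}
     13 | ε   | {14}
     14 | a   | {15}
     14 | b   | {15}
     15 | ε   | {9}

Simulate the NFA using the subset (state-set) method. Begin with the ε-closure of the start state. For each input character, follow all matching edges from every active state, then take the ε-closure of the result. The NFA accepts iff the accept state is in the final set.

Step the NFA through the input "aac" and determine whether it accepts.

start: ε-closure({0}) = {0,1,2,3,4,8,10,12}
'a' @ 1: {5,6,13,14}
'a' @ 2: {1,3,7,8,9,10,12,15}  [accepting]
'c' @ 3: {1,9,11}  [accepting]
after full input: {1,9,11}  (accept=1 in)

Answer: ACCEPT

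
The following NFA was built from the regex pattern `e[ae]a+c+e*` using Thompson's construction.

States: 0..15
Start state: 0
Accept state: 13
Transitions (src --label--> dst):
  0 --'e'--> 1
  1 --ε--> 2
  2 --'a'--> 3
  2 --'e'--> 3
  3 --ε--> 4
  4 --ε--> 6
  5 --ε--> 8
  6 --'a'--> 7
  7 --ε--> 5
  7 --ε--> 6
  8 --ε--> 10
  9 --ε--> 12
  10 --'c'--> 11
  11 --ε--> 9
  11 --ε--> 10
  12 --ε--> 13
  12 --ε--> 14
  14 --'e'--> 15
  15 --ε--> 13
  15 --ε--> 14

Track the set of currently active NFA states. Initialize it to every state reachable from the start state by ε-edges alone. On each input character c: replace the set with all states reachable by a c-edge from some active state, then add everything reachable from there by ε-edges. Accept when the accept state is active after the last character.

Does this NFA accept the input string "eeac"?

Answer: ACCEPT

Steps:
start: ε-closure({0}) = {0}
'e' @ 1: {1,2}
'e' @ 2: {3,4,6}
'a' @ 3: {5,6,7,8,10}
'c' @ 4: {9,10,11,12,13,14}  ✓accept
after full input: {9,10,11,12,13,14}  (accept=13 in)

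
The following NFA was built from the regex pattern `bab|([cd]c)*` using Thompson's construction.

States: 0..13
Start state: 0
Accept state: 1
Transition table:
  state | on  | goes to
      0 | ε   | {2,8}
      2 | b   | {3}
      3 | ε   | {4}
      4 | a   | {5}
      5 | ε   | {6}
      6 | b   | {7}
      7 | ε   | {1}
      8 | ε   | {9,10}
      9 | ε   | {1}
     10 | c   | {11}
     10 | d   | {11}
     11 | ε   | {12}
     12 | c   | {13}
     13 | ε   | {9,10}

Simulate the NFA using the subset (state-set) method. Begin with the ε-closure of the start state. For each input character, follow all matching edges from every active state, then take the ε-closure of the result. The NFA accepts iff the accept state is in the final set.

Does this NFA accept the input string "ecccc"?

Answer: REJECT

Steps:
S₀ = ε-closure({0}) = {0,1,2,8,9,10}
'e' @ 1: {}  — no active states
rest 'cccc' ignored (set empty)
after full input: {}  (accept=1 not in)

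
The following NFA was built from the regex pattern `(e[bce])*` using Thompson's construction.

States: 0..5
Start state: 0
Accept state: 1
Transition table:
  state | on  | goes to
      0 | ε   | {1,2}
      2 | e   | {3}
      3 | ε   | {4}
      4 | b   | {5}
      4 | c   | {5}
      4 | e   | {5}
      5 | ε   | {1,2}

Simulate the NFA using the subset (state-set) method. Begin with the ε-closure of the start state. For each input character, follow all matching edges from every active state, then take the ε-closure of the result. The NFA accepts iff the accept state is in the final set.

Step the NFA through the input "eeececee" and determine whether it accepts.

Answer: ACCEPT

Trace:
S₀ = ε-closure({0}) = {0,1,2}
'e' @ 1: {3,4}
'e' @ 2: {1,2,5}  ✓accept
'e' @ 3: {3,4}
'c' @ 4: {1,2,5}  ✓accept
'e' @ 5: {3,4}
'c' @ 6: {1,2,5}  ✓accept
'e' @ 7: {3,4}
'e' @ 8: {1,2,5}  ✓accept
final: {1,2,5}; accept 1 in set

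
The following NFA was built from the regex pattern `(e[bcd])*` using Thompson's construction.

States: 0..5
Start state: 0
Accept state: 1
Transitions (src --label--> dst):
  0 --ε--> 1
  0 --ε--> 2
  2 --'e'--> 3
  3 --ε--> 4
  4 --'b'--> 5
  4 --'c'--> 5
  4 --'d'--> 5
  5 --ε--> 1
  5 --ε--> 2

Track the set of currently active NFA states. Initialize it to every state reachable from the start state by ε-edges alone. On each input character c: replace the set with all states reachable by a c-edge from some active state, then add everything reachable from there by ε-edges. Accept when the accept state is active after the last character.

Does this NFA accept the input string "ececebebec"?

S₀ = ε-closure({0}) = {0,1,2}
'e' @ 1: {3,4}
'c' @ 2: {1,2,5}  [accepting]
'e' @ 3: {3,4}
'c' @ 4: {1,2,5}  [accepting]
'e' @ 5: {3,4}
'b' @ 6: {1,2,5}  [accepting]
'e' @ 7: {3,4}
'b' @ 8: {1,2,5}  [accepting]
'e' @ 9: {3,4}
'c' @ 10: {1,2,5}  [accepting]
end set {1,2,5} — state 1 in

Answer: ACCEPT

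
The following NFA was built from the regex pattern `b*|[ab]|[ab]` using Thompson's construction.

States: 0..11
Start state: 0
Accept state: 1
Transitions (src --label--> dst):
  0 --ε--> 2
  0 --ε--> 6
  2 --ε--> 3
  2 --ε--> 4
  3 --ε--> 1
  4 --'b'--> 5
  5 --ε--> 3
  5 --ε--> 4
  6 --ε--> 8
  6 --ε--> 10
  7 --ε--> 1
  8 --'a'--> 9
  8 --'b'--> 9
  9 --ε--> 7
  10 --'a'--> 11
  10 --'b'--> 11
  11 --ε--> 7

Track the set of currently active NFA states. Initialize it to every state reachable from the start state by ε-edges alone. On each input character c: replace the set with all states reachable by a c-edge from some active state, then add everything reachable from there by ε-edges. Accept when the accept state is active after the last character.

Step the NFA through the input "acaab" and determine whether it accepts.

Answer: REJECT

Derivation:
start: ε-closure({0}) = {0,1,2,3,4,6,8,10}
'a' @ 1: {1,7,9,11}  ✓accept
'c' @ 2: {}  — dead — no transitions
rest 'aab' ignored (set empty)
final: {}; accept 1 not in set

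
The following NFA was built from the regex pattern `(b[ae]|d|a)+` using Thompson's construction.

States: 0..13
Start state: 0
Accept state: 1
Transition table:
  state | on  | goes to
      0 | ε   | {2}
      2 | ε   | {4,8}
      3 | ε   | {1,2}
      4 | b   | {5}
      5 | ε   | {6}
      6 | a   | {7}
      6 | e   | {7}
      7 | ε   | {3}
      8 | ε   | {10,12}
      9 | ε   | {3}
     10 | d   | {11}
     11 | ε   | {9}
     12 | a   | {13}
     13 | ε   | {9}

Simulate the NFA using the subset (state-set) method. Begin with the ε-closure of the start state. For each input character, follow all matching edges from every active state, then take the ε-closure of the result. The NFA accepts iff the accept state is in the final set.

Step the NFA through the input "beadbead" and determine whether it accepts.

S₀ = ε-closure({0}) = {0,2,4,8,10,12}
'b' @ 1: {5,6}
'e' @ 2: {1,2,3,4,7,8,10,12}  (accept∈set)
'a' @ 3: {1,2,3,4,8,9,10,12,13}  (accept∈set)
'd' @ 4: {1,2,3,4,8,9,10,11,12}  (accept∈set)
'b' @ 5: {5,6}
'e' @ 6: {1,2,3,4,7,8,10,12}  (accept∈set)
'a' @ 7: {1,2,3,4,8,9,10,12,13}  (accept∈set)
'd' @ 8: {1,2,3,4,8,9,10,11,12}  (accept∈set)
end set {1,2,3,4,8,9,10,11,12} — state 1 in

Answer: ACCEPT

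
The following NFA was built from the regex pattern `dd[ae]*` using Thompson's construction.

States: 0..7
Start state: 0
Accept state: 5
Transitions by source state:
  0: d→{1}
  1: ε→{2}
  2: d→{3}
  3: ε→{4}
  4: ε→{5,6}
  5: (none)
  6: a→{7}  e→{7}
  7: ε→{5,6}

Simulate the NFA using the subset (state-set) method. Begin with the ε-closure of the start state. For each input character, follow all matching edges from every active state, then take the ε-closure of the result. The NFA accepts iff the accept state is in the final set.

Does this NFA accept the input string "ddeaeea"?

S₀ = ε-closure({0}) = {0}
'd' @ 1: {1,2}
'd' @ 2: {3,4,5,6}  [accepting]
'e' @ 3: {5,6,7}  [accepting]
'a' @ 4: {5,6,7}  [accepting]
'e' @ 5: {5,6,7}  [accepting]
'e' @ 6: {5,6,7}  [accepting]
'a' @ 7: {5,6,7}  [accepting]
end set {5,6,7} — state 5 in

Answer: ACCEPT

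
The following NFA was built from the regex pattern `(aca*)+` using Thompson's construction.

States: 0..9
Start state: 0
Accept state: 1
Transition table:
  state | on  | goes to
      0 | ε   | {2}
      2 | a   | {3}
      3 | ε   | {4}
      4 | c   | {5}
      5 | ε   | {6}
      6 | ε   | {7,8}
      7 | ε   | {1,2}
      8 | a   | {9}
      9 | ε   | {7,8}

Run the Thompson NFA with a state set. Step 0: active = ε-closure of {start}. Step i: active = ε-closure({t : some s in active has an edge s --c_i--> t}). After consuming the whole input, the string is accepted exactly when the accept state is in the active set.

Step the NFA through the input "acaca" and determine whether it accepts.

S₀ = ε-closure({0}) = {0,2}
'a' @ 1: {3,4}
'c' @ 2: {1,2,5,6,7,8}  ✓accept
'a' @ 3: {1,2,3,4,7,8,9}  ✓accept
'c' @ 4: {1,2,5,6,7,8}  ✓accept
'a' @ 5: {1,2,3,4,7,8,9}  ✓accept
end set {1,2,3,4,7,8,9} — state 1 in

Answer: ACCEPT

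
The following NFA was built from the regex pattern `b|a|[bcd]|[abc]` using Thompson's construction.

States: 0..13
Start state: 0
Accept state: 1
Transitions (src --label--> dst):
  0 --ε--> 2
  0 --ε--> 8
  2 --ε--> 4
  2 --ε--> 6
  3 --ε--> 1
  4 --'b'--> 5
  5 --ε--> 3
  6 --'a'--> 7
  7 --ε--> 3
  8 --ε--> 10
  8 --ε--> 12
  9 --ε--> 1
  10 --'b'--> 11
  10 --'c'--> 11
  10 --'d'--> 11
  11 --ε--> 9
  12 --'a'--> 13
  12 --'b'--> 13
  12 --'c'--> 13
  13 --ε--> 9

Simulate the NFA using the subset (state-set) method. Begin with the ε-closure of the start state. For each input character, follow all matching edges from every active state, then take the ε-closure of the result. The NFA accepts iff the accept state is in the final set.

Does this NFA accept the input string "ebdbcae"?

S₀ = ε-closure({0}) = {0,2,4,6,8,10,12}
'e' @ 1: {}  — no active states
rest 'bdbcae' ignored (set empty)
final: {}; accept 1 not in set

Answer: REJECT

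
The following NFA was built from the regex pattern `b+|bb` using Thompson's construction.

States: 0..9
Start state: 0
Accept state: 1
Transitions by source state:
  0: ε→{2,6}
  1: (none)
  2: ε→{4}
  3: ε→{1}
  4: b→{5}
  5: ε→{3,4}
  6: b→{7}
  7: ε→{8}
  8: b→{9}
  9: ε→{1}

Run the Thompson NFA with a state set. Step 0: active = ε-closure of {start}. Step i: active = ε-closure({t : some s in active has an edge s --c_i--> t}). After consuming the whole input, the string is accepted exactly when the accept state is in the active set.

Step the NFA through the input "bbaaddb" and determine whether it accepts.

start: ε-closure({0}) = {0,2,4,6}
'b' @ 1: {1,3,4,5,7,8}  (accept∈set)
'b' @ 2: {1,3,4,5,9}  (accept∈set)
'a' @ 3: {}  — no active states
rest 'addb' ignored (set empty)
after full input: {}  (accept=1 not in)

Answer: REJECT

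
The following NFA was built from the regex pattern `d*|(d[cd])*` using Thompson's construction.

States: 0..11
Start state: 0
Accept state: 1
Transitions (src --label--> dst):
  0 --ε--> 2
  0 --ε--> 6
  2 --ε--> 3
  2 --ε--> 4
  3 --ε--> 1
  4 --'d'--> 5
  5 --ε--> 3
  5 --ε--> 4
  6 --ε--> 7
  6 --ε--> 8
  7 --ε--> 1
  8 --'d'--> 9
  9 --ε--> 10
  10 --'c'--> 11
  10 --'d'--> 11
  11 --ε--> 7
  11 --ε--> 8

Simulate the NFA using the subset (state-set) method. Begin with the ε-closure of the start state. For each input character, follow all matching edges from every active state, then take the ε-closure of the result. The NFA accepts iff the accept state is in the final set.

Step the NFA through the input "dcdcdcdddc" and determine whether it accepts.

Answer: ACCEPT

Derivation:
start: ε-closure({0}) = {0,1,2,3,4,6,7,8}
'd' @ 1: {1,3,4,5,9,10}  ✓accept
'c' @ 2: {1,7,8,11}  ✓accept
'd' @ 3: {9,10}
'c' @ 4: {1,7,8,11}  ✓accept
'd' @ 5: {9,10}
'c' @ 6: {1,7,8,11}  ✓accept
'd' @ 7: {9,10}
'd' @ 8: {1,7,8,11}  ✓accept
'd' @ 9: {9,10}
'c' @ 10: {1,7,8,11}  ✓accept
end set {1,7,8,11} — state 1 in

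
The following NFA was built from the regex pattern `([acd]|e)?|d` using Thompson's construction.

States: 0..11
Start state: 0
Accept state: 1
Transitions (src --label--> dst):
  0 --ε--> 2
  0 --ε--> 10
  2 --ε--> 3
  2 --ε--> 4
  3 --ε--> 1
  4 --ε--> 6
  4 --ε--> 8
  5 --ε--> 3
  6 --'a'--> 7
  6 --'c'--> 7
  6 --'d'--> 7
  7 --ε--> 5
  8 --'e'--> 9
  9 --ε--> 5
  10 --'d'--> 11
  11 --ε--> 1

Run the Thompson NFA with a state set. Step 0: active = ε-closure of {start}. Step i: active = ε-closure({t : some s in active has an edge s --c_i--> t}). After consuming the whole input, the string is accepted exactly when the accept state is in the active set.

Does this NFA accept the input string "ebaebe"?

Answer: REJECT

Steps:
initial (ε-close {0}): {0,1,2,3,4,6,8,10}
'e' @ 1: {1,3,5,9}  (accept∈set)
'b' @ 2: {}  — state set empty
rest 'aebe' ignored (set empty)
after full input: {}  (accept=1 not in)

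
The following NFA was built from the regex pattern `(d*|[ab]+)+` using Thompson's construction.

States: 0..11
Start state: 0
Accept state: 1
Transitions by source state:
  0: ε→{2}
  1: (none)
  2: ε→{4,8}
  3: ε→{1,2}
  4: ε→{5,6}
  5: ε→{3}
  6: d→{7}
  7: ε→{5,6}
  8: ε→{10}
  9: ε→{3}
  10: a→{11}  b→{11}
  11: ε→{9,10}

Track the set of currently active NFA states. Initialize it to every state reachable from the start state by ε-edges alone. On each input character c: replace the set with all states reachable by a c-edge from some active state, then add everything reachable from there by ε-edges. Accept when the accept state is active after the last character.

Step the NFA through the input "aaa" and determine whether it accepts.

Answer: ACCEPT

Derivation:
start: ε-closure({0}) = {0,1,2,3,4,5,6,8,10}
'a' @ 1: {1,2,3,4,5,6,8,9,10,11}  ✓accept
'a' @ 2: {1,2,3,4,5,6,8,9,10,11}  ✓accept
'a' @ 3: {1,2,3,4,5,6,8,9,10,11}  ✓accept
final: {1,2,3,4,5,6,8,9,10,11}; accept 1 in set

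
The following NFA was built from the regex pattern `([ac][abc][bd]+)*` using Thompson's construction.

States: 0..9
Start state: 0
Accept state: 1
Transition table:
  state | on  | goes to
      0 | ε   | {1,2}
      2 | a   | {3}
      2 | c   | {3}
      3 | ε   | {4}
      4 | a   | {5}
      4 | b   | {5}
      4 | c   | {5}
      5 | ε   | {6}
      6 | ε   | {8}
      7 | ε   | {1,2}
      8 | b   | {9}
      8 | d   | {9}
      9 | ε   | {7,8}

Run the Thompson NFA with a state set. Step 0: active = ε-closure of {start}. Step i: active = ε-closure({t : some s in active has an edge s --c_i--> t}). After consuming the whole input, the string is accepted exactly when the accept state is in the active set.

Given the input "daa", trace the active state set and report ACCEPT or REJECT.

Answer: REJECT

Trace:
initial (ε-close {0}): {0,1,2}
'd' @ 1: {}  — no active states
rest 'aa' ignored (set empty)
final: {}; accept 1 not in set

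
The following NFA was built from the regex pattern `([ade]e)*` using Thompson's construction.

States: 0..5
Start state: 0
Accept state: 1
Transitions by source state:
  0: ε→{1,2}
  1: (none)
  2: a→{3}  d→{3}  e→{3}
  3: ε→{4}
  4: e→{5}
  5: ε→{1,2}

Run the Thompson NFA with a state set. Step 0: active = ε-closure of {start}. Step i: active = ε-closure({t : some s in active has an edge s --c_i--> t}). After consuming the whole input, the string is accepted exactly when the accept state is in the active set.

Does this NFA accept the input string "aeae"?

S₀ = ε-closure({0}) = {0,1,2}
'a' @ 1: {3,4}
'e' @ 2: {1,2,5}  (accept∈set)
'a' @ 3: {3,4}
'e' @ 4: {1,2,5}  (accept∈set)
after full input: {1,2,5}  (accept=1 in)

Answer: ACCEPT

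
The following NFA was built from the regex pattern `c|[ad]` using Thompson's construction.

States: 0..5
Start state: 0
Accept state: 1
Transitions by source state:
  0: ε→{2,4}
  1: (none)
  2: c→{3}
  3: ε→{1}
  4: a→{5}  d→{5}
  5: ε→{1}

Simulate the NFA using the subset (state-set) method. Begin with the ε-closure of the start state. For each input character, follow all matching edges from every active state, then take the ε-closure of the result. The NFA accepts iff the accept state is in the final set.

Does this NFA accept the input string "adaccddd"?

Answer: REJECT

Trace:
start: ε-closure({0}) = {0,2,4}
'a' @ 1: {1,5}  (accept∈set)
'd' @ 2: {}  — dead — no transitions
rest 'accddd' ignored (set empty)
final: {}; accept 1 not in set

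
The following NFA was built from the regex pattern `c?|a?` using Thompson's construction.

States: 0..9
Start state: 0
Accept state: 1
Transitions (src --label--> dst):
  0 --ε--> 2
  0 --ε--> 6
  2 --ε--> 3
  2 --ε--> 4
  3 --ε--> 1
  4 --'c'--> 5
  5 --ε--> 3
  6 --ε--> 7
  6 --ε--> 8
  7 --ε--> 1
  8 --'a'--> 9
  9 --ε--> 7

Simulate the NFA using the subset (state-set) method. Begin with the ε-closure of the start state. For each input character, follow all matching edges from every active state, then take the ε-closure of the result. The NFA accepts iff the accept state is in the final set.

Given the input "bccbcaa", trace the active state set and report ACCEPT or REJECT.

Answer: REJECT

Derivation:
initial (ε-close {0}): {0,1,2,3,4,6,7,8}
'b' @ 1: {}  — state set empty
rest 'ccbcaa' ignored (set empty)
after full input: {}  (accept=1 not in)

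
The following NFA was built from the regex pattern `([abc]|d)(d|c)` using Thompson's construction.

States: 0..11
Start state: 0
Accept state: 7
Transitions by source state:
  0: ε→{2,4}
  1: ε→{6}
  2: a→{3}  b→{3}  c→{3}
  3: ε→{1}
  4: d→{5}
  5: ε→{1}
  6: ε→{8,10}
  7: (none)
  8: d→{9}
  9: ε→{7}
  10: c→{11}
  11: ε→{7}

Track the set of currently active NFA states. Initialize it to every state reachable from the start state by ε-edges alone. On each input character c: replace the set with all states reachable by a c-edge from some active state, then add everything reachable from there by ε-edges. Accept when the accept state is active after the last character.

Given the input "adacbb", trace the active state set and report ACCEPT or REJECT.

Answer: REJECT

Steps:
S₀ = ε-closure({0}) = {0,2,4}
'a' @ 1: {1,3,6,8,10}
'd' @ 2: {7,9}  (accept∈set)
'a' @ 3: {}  — dead — no transitions
rest 'cbb' ignored (set empty)
end set {} — state 7 not in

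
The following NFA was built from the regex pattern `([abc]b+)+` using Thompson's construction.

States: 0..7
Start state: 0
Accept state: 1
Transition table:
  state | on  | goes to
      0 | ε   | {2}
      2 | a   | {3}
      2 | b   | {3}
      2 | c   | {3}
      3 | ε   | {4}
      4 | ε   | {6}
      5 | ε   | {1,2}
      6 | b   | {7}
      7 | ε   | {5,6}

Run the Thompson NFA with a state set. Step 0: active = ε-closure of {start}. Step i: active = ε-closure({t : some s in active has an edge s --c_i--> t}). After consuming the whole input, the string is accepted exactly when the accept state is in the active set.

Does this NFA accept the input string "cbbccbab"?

Answer: REJECT

Derivation:
start: ε-closure({0}) = {0,2}
'c' @ 1: {3,4,6}
'b' @ 2: {1,2,5,6,7}  [accepting]
'b' @ 3: {1,2,3,4,5,6,7}  [accepting]
'c' @ 4: {3,4,6}
'c' @ 5: {}  — state set empty
rest 'bab' ignored (set empty)
end set {} — state 1 not in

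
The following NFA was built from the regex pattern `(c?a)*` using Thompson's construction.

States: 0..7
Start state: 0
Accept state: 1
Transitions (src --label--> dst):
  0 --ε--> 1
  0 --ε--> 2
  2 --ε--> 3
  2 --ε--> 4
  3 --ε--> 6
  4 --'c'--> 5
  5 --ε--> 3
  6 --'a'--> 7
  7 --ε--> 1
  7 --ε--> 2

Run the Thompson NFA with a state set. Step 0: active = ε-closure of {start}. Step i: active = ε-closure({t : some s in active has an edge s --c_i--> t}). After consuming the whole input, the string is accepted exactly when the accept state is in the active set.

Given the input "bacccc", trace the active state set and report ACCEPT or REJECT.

Answer: REJECT

Steps:
start: ε-closure({0}) = {0,1,2,3,4,6}
'b' @ 1: {}  — no active states
rest 'acccc' ignored (set empty)
end set {} — state 1 not in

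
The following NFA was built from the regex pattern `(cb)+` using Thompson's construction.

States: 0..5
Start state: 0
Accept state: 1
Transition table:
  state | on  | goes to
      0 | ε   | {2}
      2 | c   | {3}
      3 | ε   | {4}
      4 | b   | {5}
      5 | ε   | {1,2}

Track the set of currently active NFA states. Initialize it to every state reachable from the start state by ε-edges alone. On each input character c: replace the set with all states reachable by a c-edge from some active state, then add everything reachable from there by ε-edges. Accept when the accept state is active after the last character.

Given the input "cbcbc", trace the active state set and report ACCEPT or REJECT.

start: ε-closure({0}) = {0,2}
'c' @ 1: {3,4}
'b' @ 2: {1,2,5}  [accepting]
'c' @ 3: {3,4}
'b' @ 4: {1,2,5}  [accepting]
'c' @ 5: {3,4}
final: {3,4}; accept 1 not in set

Answer: REJECT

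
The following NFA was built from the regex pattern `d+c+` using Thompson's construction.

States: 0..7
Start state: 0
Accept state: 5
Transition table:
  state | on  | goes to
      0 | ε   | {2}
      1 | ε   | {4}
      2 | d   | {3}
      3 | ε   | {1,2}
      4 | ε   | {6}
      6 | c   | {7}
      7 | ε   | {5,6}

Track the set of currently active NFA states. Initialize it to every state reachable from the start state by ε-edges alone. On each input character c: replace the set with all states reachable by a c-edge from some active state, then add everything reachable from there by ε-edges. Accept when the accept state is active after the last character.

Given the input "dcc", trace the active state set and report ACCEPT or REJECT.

S₀ = ε-closure({0}) = {0,2}
'd' @ 1: {1,2,3,4,6}
'c' @ 2: {5,6,7}  ✓accept
'c' @ 3: {5,6,7}  ✓accept
end set {5,6,7} — state 5 in

Answer: ACCEPT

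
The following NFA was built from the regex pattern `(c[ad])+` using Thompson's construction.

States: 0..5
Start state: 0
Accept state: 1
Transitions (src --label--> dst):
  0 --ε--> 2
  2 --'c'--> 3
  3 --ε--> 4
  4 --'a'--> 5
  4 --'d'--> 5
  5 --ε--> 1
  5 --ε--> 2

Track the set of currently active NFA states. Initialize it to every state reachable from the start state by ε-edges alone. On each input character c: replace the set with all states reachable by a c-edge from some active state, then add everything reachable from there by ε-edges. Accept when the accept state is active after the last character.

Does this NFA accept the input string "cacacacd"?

Answer: ACCEPT

Trace:
S₀ = ε-closure({0}) = {0,2}
'c' @ 1: {3,4}
'a' @ 2: {1,2,5}  (accept∈set)
'c' @ 3: {3,4}
'a' @ 4: {1,2,5}  (accept∈set)
'c' @ 5: {3,4}
'a' @ 6: {1,2,5}  (accept∈set)
'c' @ 7: {3,4}
'd' @ 8: {1,2,5}  (accept∈set)
after full input: {1,2,5}  (accept=1 in)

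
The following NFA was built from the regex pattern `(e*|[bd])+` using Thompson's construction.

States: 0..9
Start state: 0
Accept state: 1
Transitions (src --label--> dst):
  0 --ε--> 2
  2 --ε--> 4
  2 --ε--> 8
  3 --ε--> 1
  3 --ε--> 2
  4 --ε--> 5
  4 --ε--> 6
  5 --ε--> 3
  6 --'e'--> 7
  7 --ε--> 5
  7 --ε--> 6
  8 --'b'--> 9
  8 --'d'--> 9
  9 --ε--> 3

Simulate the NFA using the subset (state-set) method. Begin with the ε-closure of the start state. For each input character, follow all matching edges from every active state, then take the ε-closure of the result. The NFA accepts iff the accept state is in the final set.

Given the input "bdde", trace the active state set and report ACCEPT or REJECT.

S₀ = ε-closure({0}) = {0,1,2,3,4,5,6,8}
'b' @ 1: {1,2,3,4,5,6,8,9}  ✓accept
'd' @ 2: {1,2,3,4,5,6,8,9}  ✓accept
'd' @ 3: {1,2,3,4,5,6,8,9}  ✓accept
'e' @ 4: {1,2,3,4,5,6,7,8}  ✓accept
after full input: {1,2,3,4,5,6,7,8}  (accept=1 in)

Answer: ACCEPT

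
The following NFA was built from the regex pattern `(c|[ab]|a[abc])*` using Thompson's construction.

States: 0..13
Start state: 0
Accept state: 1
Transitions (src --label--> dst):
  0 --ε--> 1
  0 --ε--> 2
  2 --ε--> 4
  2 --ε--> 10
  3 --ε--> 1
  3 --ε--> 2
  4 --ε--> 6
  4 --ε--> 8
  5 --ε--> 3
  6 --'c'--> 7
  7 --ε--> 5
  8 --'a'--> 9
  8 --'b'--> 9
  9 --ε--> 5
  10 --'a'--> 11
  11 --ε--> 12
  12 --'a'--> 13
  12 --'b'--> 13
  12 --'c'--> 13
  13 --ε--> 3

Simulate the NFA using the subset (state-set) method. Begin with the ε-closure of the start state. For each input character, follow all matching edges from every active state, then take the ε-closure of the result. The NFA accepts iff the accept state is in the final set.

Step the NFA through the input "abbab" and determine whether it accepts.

initial (ε-close {0}): {0,1,2,4,6,8,10}
'a' @ 1: {1,2,3,4,5,6,8,9,10,11,12}  [accepting]
'b' @ 2: {1,2,3,4,5,6,8,9,10,13}  [accepting]
'b' @ 3: {1,2,3,4,5,6,8,9,10}  [accepting]
'a' @ 4: {1,2,3,4,5,6,8,9,10,11,12}  [accepting]
'b' @ 5: {1,2,3,4,5,6,8,9,10,13}  [accepting]
final: {1,2,3,4,5,6,8,9,10,13}; accept 1 in set

Answer: ACCEPT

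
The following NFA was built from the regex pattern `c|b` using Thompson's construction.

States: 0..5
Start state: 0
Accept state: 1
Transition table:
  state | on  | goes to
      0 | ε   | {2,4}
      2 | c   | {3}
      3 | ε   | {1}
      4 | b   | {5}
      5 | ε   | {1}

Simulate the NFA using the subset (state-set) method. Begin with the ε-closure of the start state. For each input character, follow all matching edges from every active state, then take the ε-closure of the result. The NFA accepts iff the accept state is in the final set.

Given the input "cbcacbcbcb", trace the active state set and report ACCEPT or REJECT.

S₀ = ε-closure({0}) = {0,2,4}
'c' @ 1: {1,3}  ✓accept
'b' @ 2: {}  — state set empty
rest 'cacbcbcb' ignored (set empty)
final: {}; accept 1 not in set

Answer: REJECT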